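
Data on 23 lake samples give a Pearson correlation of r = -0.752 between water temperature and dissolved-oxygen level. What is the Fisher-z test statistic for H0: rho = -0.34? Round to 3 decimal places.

Fisher z: atanh(-0.752) = -0.977542, atanh(-0.34) = -0.354093
z = (z_r − z_0)·√(n−3) = (-0.977542 − (-0.354093))·√20 = -0.623449 · 4.472136 = -2.788

-2.788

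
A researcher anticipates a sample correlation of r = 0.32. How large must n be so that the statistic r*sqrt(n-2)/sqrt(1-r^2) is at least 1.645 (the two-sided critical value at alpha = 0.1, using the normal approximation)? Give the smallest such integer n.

26

Need r·√(n−2)/√(1−r²) ≥ 1.645
√(n−2) ≥ 1.645·√(1−0.1024) / 0.32 = 1.645·0.947418 / 0.32 = 4.8703
n−2 ≥ 23.7198  ⇒  n ≥ 25.7198
Smallest integer n = 26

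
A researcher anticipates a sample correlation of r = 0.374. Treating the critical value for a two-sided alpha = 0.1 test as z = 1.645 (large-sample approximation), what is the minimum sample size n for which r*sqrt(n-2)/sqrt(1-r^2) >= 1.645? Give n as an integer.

Need r·√(n−2)/√(1−r²) ≥ 1.645
√(n−2) ≥ 1.645·√(1−0.139876) / 0.374 = 1.645·0.927429 / 0.374 = 4.0792
n−2 ≥ 16.6399  ⇒  n ≥ 18.6399
Smallest integer n = 19

19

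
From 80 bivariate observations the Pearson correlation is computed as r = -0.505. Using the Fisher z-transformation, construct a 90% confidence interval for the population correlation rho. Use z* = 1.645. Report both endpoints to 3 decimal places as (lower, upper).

(-0.631, -0.353)

Fisher z: z_r = atanh(r) = ½·ln((1+(-0.505))/(1−(-0.505))) = -0.555995
SE(z) = 1/√(n−3) = 1/√77 = 0.113961
90% ⇒ z* = 1.645; margin = 1.645·0.113961 = 0.187466
CI on z-scale: (-0.743461, -0.368529)
Back-transform: tanh(-0.743461) = -0.631232, tanh(-0.368529) = -0.352704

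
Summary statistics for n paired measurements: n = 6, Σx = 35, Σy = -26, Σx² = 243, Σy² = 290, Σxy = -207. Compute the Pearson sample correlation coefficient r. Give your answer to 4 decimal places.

Numerator: nΣxy − (Σx)(Σy) = 6·(-207) − (35)(-26) = -332
Denominator: √[(nΣx²−(Σx)²)(nΣy²−(Σy)²)]
  nΣx²−(Σx)² = 6·243 − 1225 = 233;  nΣy²−(Σy)² = 6·290 − 676 = 1064
  √(233·1064) = √247912 = 497.9076
r = -332 / 497.9076 = -0.6668

-0.6668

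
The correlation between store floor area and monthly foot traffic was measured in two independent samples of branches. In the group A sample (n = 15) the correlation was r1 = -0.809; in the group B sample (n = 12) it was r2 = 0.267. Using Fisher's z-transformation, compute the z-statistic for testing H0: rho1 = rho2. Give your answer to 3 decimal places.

-3.170

z1 = atanh(-0.809) = -1.124128,  z2 = atanh(0.267) = 0.273631
SE = √(1/(n1−3) + 1/(n2−3)) = √(1/12 + 1/9) = √(0.0833333 + 0.1111111) = √0.1944444 = 0.440959
z = (z1 − z2)/SE = (-1.124128 − 0.273631) / 0.440959 = -1.397759 / 0.440959 = -3.170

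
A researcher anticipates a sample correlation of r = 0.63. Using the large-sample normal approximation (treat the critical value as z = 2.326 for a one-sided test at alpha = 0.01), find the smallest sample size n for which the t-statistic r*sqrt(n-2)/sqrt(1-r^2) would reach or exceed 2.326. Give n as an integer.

Need r·√(n−2)/√(1−r²) ≥ 2.326
√(n−2) ≥ 2.326·√(1−0.3969) / 0.63 = 2.326·0.776595 / 0.63 = 2.8672
n−2 ≥ 8.2208  ⇒  n ≥ 10.2208
Smallest integer n = 11

11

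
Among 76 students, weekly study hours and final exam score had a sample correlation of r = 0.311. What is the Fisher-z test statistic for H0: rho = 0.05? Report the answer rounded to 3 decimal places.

2.321

z_r = atanh(0.311) = 0.321652,  z_0 = atanh(0.05) = 0.050042
SE = 1/√(n−3) = 1/√73 = 0.117041
z = (z_r − z_0)/SE = (0.321652 − 0.050042) / 0.117041 = 0.271610 / 0.117041 = 2.321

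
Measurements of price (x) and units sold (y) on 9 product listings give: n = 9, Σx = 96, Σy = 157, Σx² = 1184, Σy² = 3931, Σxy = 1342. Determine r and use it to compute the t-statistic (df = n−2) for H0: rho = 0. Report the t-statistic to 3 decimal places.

-3.110

S_xy = nΣxy − ΣxΣy = 9·1342 − 96·157 = 12078 − 15072 = -2994
S_xx = nΣx² − (Σx)² = 9·1184 − 96² = 10656 − 9216 = 1440
S_yy = nΣy² − (Σy)² = 9·3931 − 157² = 35379 − 24649 = 10730
r = S_xy / √(S_xx·S_yy) = -2994 / √(1440·10730) = -2994 / √15451200 = -2994 / 3930.8014 = -0.7617
t = r·√(n−2)/√(1−r²) = -0.7617·√7 / √(1−0.580187) = -2.015269 / 0.647930 = -3.110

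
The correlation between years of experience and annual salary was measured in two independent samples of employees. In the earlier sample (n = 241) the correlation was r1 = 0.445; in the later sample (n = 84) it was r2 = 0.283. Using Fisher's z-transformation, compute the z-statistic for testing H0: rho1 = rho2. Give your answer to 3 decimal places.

Fisher z-transforms: z1 = atanh(0.445) = 0.478448, z2 = atanh(0.283) = 0.290940; difference d = 0.187508
Var(d) = 1/238 + 1/81 = 0.0042017 + 0.0123457 = 0.0165474
z = d/√Var(d) = 0.187508 / √0.0165474 = 0.187508 / 0.128637 = 1.458

1.458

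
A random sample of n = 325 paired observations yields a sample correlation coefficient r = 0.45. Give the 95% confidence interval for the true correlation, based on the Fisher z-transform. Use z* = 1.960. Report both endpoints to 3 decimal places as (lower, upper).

(0.359, 0.533)

z_r = atanh(0.45) = 0.484700;  SE = 1/√(n−3) = 1/√322 = 0.055728
z-limits: 0.484700 ± 1.960·0.055728 = 0.484700 ± 0.109227 = [0.375473, 0.593927]
ρ-limits: (tanh 0.375473, tanh 0.593927) = (0.359, 0.533)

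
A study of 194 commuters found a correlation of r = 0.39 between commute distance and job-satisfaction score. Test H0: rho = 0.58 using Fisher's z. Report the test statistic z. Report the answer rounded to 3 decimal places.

-3.464

z_r = atanh(0.39) = 0.411800,  z_0 = atanh(0.58) = 0.662463
SE = 1/√(n−3) = 1/√191 = 0.072357
z = (z_r − z_0)/SE = (0.411800 − 0.662463) / 0.072357 = -0.250663 / 0.072357 = -3.464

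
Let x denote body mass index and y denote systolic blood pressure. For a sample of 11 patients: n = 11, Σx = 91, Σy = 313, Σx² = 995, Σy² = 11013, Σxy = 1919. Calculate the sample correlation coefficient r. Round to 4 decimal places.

-0.9385

Numerator: nΣxy − (Σx)(Σy) = 11·1919 − (91)(313) = -7374
Denominator: √[(nΣx²−(Σx)²)(nΣy²−(Σy)²)]
  nΣx²−(Σx)² = 11·995 − 8281 = 2664;  nΣy²−(Σy)² = 11·11013 − 97969 = 23174
  √(2664·23174) = √61735536 = 7857.1964
r = -7374 / 7857.1964 = -0.9385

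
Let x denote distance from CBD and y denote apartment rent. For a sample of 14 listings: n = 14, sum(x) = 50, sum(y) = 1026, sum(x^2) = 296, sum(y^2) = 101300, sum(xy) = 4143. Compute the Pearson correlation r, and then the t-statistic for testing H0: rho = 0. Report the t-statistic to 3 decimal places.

0.985

Numerator: nΣxy − (Σx)(Σy) = 14·4143 − (50)(1026) = 6702
Denominator: √[(nΣx²−(Σx)²)(nΣy²−(Σy)²)]
  nΣx²−(Σx)² = 14·296 − 2500 = 1644;  nΣy²−(Σy)² = 14·101300 − 1052676 = 365524
  √(1644·365524) = √600921456 = 24513.6994
r = 6702 / 24513.6994 = 0.2734
t = r·√(n−2)/√(1−r²) = 0.2734·√12 / √(1−0.074748) = 0.947085 / 0.961900 = 0.985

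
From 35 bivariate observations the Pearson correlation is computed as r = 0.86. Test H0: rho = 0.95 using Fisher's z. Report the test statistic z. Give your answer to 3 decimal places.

Fisher z: atanh(0.86) = 1.293345, atanh(0.95) = 1.831781
z = (z_r − z_0)·√(n−3) = (1.293345 − 1.831781)·√32 = -0.538436 · 5.656854 = -3.046

-3.046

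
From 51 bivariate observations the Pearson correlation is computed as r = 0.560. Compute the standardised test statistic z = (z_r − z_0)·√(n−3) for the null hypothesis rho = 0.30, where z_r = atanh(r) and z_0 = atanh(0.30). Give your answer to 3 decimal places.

2.240

Fisher z: atanh(0.560) = 0.632833, atanh(0.30) = 0.309520
z = (z_r − z_0)·√(n−3) = (0.632833 − 0.309520)·√48 = 0.323313 · 6.928203 = 2.240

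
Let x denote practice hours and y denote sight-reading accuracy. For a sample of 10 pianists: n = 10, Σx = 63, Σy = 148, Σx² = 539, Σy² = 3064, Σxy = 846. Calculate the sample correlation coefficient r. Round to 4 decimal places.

Numerator: nΣxy − (Σx)(Σy) = 10·846 − (63)(148) = -864
Denominator: √[(nΣx²−(Σx)²)(nΣy²−(Σy)²)]
  nΣx²−(Σx)² = 10·539 − 3969 = 1421;  nΣy²−(Σy)² = 10·3064 − 21904 = 8736
  √(1421·8736) = √12413856 = 3523.3302
r = -864 / 3523.3302 = -0.2452

-0.2452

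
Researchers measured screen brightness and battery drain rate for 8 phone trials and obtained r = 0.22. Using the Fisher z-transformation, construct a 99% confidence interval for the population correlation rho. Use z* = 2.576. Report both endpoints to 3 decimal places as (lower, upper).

(-0.730, 0.880)

Fisher z: z_r = atanh(r) = ½·ln((1+0.22)/(1−0.22)) = 0.223656
SE(z) = 1/√(n−3) = 1/√5 = 0.447214
99% ⇒ z* = 2.576; margin = 2.576·0.447214 = 1.152023
CI on z-scale: (-0.928367, 1.375679)
Back-transform: tanh(-0.928367) = -0.729832, tanh(1.375679) = 0.879980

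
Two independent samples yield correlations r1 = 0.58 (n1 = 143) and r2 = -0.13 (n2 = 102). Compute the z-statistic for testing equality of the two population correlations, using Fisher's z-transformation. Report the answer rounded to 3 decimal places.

6.040

Fisher z-transforms: z1 = atanh(0.58) = 0.662463, z2 = atanh(-0.13) = -0.130740; difference d = 0.793203
Var(d) = 1/140 + 1/99 = 0.0071429 + 0.0101010 = 0.0172439
z = d/√Var(d) = 0.793203 / √0.0172439 = 0.793203 / 0.131316 = 6.040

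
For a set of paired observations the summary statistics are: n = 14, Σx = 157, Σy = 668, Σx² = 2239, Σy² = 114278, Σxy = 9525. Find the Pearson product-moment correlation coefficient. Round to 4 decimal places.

0.3239

Numerator: nΣxy − (Σx)(Σy) = 14·9525 − (157)(668) = 28474
Denominator: √[(nΣx²−(Σx)²)(nΣy²−(Σy)²)]
  nΣx²−(Σx)² = 14·2239 − 24649 = 6697;  nΣy²−(Σy)² = 14·114278 − 446224 = 1153668
  √(6697·1153668) = √7726114596 = 87898.3196
r = 28474 / 87898.3196 = 0.3239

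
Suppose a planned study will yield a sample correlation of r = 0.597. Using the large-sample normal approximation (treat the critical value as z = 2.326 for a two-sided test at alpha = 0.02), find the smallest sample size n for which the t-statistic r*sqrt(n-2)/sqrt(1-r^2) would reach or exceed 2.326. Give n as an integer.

Need r·√(n−2)/√(1−r²) ≥ 2.326
√(n−2) ≥ 2.326·√(1−0.356409) / 0.597 = 2.326·0.802241 / 0.597 = 3.1256
n−2 ≥ 9.7694  ⇒  n ≥ 11.7694
Smallest integer n = 12

12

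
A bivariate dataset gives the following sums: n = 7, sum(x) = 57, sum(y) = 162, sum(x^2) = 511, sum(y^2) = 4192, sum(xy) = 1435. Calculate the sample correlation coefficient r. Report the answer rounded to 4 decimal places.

0.8043

Numerator: nΣxy − (Σx)(Σy) = 7·1435 − (57)(162) = 811
Denominator: √[(nΣx²−(Σx)²)(nΣy²−(Σy)²)]
  nΣx²−(Σx)² = 7·511 − 3249 = 328;  nΣy²−(Σy)² = 7·4192 − 26244 = 3100
  √(328·3100) = √1016800 = 1008.3650
r = 811 / 1008.3650 = 0.8043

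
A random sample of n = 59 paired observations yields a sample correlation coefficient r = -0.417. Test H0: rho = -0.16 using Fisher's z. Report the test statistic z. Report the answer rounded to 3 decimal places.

-2.115

z_r = atanh(-0.417) = -0.444055,  z_0 = atanh(-0.16) = -0.161387
SE = 1/√(n−3) = 1/√56 = 0.133631
z = (z_r − z_0)/SE = (-0.444055 − (-0.161387)) / 0.133631 = -0.282668 / 0.133631 = -2.115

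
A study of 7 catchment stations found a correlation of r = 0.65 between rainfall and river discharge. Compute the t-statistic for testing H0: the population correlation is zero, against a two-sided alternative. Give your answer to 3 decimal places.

1.913

1 − r² = 1 − 0.4225 = 0.5775;  √(1−r²) = 0.759934
√(n−2) = √5 = 2.236068
t = r·√(n−2)/√(1−r²) = 0.65 · 2.236068 / 0.759934 = 1.913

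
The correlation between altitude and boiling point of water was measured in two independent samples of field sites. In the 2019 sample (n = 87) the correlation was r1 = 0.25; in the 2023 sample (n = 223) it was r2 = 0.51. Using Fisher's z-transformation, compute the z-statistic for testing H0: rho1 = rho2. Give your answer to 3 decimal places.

Fisher z-transforms: z1 = atanh(0.25) = 0.255413, z2 = atanh(0.51) = 0.562730; difference d = -0.307317
Var(d) = 1/84 + 1/220 = 0.0119048 + 0.0045455 = 0.0164503
z = d/√Var(d) = -0.307317 / √0.0164503 = -0.307317 / 0.128259 = -2.396

-2.396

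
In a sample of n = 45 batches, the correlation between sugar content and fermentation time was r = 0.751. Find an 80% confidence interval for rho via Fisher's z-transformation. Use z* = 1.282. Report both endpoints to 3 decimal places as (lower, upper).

(0.651, 0.825)

z_r = atanh(0.751) = 0.975245;  SE = 1/√(n−3) = 1/√42 = 0.154303
z-limits: 0.975245 ± 1.282·0.154303 = 0.975245 ± 0.197816 = [0.777429, 1.173061]
ρ-limits: (tanh 0.777429, tanh 1.173061) = (0.651, 0.825)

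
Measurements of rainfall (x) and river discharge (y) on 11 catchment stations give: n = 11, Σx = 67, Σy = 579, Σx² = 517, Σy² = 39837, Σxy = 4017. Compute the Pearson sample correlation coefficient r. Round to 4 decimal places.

0.4857

Numerator: nΣxy − (Σx)(Σy) = 11·4017 − (67)(579) = 5394
Denominator: √[(nΣx²−(Σx)²)(nΣy²−(Σy)²)]
  nΣx²−(Σx)² = 11·517 − 4489 = 1198;  nΣy²−(Σy)² = 11·39837 − 335241 = 102966
  √(1198·102966) = √123353268 = 11106.4516
r = 5394 / 11106.4516 = 0.4857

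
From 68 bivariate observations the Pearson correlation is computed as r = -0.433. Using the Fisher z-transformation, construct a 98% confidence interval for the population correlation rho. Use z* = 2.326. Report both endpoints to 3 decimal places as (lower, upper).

(-0.636, -0.173)

z_r = atanh(-0.433) = -0.463583;  SE = 1/√(n−3) = 1/√65 = 0.124035
z-limits: -0.463583 ± 2.326·0.124035 = -0.463583 ± 0.288505 = [-0.752088, -0.175078]
ρ-limits: (tanh -0.752088, tanh -0.175078) = (-0.636, -0.173)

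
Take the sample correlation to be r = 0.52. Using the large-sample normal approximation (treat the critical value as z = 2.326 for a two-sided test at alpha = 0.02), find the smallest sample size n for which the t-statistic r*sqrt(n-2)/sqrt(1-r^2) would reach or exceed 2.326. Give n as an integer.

17

r√(n−2)/√(1−r²) ≥ 2.326  ⇔  n−2 ≥ (2.326)²·(1−r²)/r²
(1−r²)/r² = (1−0.2704)/0.2704 = 2.6982
n ≥ 2 + 5.410276·2.6982 = 2 + 14.5980 = 16.5980
⌈16.5980⌉ = 17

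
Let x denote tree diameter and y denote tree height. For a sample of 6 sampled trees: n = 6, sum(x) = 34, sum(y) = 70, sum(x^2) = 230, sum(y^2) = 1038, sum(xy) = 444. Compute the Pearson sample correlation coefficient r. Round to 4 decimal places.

S_xy = nΣxy − ΣxΣy = 6·444 − 34·70 = 2664 − 2380 = 284
S_xx = nΣx² − (Σx)² = 6·230 − 34² = 1380 − 1156 = 224
S_yy = nΣy² − (Σy)² = 6·1038 − 70² = 6228 − 4900 = 1328
r = S_xy / √(S_xx·S_yy) = 284 / √(224·1328) = 284 / √297472 = 284 / 545.4099 = 0.5207

0.5207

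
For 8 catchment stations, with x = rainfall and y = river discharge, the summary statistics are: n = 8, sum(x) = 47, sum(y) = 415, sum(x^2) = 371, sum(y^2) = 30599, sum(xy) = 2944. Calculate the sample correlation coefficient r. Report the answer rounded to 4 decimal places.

S_xy = nΣxy − ΣxΣy = 8·2944 − 47·415 = 23552 − 19505 = 4047
S_xx = nΣx² − (Σx)² = 8·371 − 47² = 2968 − 2209 = 759
S_yy = nΣy² − (Σy)² = 8·30599 − 415² = 244792 − 172225 = 72567
r = S_xy / √(S_xx·S_yy) = 4047 / √(759·72567) = 4047 / √55078353 = 4047 / 7421.4792 = 0.5453

0.5453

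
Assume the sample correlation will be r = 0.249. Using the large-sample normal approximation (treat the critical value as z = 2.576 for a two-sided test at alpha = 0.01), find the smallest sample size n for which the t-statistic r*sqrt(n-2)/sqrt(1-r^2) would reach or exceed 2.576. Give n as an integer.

r√(n−2)/√(1−r²) ≥ 2.576  ⇔  n−2 ≥ (2.576)²·(1−r²)/r²
(1−r²)/r² = (1−0.062001)/0.062001 = 15.1288
n ≥ 2 + 6.635776·15.1288 = 2 + 100.3913 = 102.3913
⌈102.3913⌉ = 103

103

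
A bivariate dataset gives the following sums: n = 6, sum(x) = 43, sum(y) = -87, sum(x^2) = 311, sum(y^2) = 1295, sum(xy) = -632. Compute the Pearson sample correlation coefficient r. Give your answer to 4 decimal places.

Numerator: nΣxy − (Σx)(Σy) = 6·(-632) − (43)(-87) = -51
Denominator: √[(nΣx²−(Σx)²)(nΣy²−(Σy)²)]
  nΣx²−(Σx)² = 6·311 − 1849 = 17;  nΣy²−(Σy)² = 6·1295 − 7569 = 201
  √(17·201) = √3417 = 58.4551
r = -51 / 58.4551 = -0.8725

-0.8725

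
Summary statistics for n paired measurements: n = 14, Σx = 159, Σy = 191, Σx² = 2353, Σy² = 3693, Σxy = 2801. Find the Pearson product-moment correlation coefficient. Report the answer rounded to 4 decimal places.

0.8191

Numerator: nΣxy − (Σx)(Σy) = 14·2801 − (159)(191) = 8845
Denominator: √[(nΣx²−(Σx)²)(nΣy²−(Σy)²)]
  nΣx²−(Σx)² = 14·2353 − 25281 = 7661;  nΣy²−(Σy)² = 14·3693 − 36481 = 15221
  √(7661·15221) = √116608081 = 10798.5222
r = 8845 / 10798.5222 = 0.8191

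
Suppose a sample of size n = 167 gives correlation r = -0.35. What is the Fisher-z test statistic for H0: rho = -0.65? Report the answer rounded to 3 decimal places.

Fisher z: atanh(-0.35) = -0.365444, atanh(-0.65) = -0.775299
z = (z_r − z_0)·√(n−3) = (-0.365444 − (-0.775299))·√164 = 0.409855 · 12.806248 = 5.249

5.249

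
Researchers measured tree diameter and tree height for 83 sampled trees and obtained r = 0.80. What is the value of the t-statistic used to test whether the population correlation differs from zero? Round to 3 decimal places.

12.000

t = r·√(n−2) / √(1−r²) with r = 0.80, n = 83
  = 0.80·√81 / √(1 − 0.6400)
  = 0.80·9.000000 / 0.600000
  = 7.200000 / 0.600000 = 12.000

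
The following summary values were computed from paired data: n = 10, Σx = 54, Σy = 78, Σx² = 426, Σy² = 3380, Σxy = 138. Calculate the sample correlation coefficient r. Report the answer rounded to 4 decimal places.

Numerator: nΣxy − (Σx)(Σy) = 10·138 − (54)(78) = -2832
Denominator: √[(nΣx²−(Σx)²)(nΣy²−(Σy)²)]
  nΣx²−(Σx)² = 10·426 − 2916 = 1344;  nΣy²−(Σy)² = 10·3380 − 6084 = 27716
  √(1344·27716) = √37250304 = 6103.3027
r = -2832 / 6103.3027 = -0.4640

-0.4640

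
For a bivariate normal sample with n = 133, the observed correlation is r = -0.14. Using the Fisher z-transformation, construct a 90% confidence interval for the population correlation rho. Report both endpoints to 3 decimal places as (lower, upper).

(-0.278, 0.003)

Fisher z: z_r = atanh(r) = ½·ln((1+(-0.14))/(1−(-0.14))) = -0.140926
SE(z) = 1/√(n−3) = 1/√130 = 0.087706
90% ⇒ z* = 1.645; margin = 1.645·0.087706 = 0.144276
CI on z-scale: (-0.285202, 0.003350)
Back-transform: tanh(-0.285202) = -0.277713, tanh(0.003350) = 0.003350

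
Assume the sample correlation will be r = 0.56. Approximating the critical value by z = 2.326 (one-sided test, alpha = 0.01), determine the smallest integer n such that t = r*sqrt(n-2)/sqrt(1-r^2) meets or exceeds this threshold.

14

r√(n−2)/√(1−r²) ≥ 2.326  ⇔  n−2 ≥ (2.326)²·(1−r²)/r²
(1−r²)/r² = (1−0.3136)/0.3136 = 2.1888
n ≥ 2 + 5.410276·2.1888 = 2 + 11.8420 = 13.8420
⌈13.8420⌉ = 14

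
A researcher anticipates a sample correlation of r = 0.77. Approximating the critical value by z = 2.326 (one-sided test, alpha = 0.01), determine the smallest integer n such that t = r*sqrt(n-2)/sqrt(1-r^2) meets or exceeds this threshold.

6

r√(n−2)/√(1−r²) ≥ 2.326  ⇔  n−2 ≥ (2.326)²·(1−r²)/r²
(1−r²)/r² = (1−0.5929)/0.5929 = 0.6866
n ≥ 2 + 5.410276·0.6866 = 2 + 3.7147 = 5.7147
⌈5.7147⌉ = 6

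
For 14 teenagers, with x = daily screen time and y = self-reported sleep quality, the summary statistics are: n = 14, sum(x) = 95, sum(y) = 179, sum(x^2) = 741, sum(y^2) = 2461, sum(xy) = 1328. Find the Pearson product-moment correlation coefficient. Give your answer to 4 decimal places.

S_xy = nΣxy − ΣxΣy = 14·1328 − 95·179 = 18592 − 17005 = 1587
S_xx = nΣx² − (Σx)² = 14·741 − 95² = 10374 − 9025 = 1349
S_yy = nΣy² − (Σy)² = 14·2461 − 179² = 34454 − 32041 = 2413
r = S_xy / √(S_xx·S_yy) = 1587 / √(1349·2413) = 1587 / √3255137 = 1587 / 1804.1998 = 0.8796

0.8796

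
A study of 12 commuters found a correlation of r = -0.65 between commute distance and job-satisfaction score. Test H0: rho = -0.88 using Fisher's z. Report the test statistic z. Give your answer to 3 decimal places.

1.801

Fisher z: atanh(-0.65) = -0.775299, atanh(-0.88) = -1.375768
z = (z_r − z_0)·√(n−3) = (-0.775299 − (-1.375768))·√9 = 0.600469 · 3.000000 = 1.801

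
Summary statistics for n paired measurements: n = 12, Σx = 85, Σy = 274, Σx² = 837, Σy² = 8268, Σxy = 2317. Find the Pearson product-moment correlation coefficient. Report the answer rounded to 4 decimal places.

0.5472

Numerator: nΣxy − (Σx)(Σy) = 12·2317 − (85)(274) = 4514
Denominator: √[(nΣx²−(Σx)²)(nΣy²−(Σy)²)]
  nΣx²−(Σx)² = 12·837 − 7225 = 2819;  nΣy²−(Σy)² = 12·8268 − 75076 = 24140
  √(2819·24140) = √68050660 = 8249.2824
r = 4514 / 8249.2824 = 0.5472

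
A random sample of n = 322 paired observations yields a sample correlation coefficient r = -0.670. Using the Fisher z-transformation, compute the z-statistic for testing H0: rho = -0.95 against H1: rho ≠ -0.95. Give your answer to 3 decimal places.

18.236

Fisher z: atanh(-0.670) = -0.810743, atanh(-0.95) = -1.831781
z = (z_r − z_0)·√(n−3) = (-0.810743 − (-1.831781))·√319 = 1.021038 · 17.860571 = 18.236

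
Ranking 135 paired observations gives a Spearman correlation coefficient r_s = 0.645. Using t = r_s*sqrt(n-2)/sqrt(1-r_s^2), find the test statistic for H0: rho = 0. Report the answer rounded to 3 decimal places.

t = r_s·√(n−2) / √(1−r_s²) with r_s = 0.645, n = 135
  = 0.645·√133 / √(1 − 0.416025)
  = 0.645·11.532563 / 0.764183
  = 7.438503 / 0.764183 = 9.734

9.734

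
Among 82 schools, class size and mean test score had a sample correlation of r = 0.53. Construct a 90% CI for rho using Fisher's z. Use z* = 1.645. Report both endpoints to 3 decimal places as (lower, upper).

z_r = atanh(0.53) = 0.590145;  SE = 1/√(n−3) = 1/√79 = 0.112509
z-limits: 0.590145 ± 1.645·0.112509 = 0.590145 ± 0.185077 = [0.405068, 0.775222]
ρ-limits: (tanh 0.405068, tanh 0.775222) = (0.384, 0.650)

(0.384, 0.650)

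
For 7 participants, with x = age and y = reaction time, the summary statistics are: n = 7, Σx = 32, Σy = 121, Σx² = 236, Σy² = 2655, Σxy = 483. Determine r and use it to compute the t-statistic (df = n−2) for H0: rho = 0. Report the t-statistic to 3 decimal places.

S_xy = nΣxy − ΣxΣy = 7·483 − 32·121 = 3381 − 3872 = -491
S_xx = nΣx² − (Σx)² = 7·236 − 32² = 1652 − 1024 = 628
S_yy = nΣy² − (Σy)² = 7·2655 − 121² = 18585 − 14641 = 3944
r = S_xy / √(S_xx·S_yy) = -491 / √(628·3944) = -491 / √2476832 = -491 / 1573.7954 = -0.3120
t = r·√(n−2)/√(1−r²) = -0.3120·√5 / √(1−0.097344) = -0.697653 / 0.950082 = -0.734

-0.734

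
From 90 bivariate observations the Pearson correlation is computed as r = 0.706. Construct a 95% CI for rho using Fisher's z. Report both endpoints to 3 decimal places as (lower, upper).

z_r = atanh(0.706) = 0.879163;  SE = 1/√(n−3) = 1/√87 = 0.107211
z-limits: 0.879163 ± 1.960·0.107211 = 0.879163 ± 0.210134 = [0.669029, 1.089297]
ρ-limits: (tanh 0.669029, tanh 1.089297) = (0.584, 0.797)

(0.584, 0.797)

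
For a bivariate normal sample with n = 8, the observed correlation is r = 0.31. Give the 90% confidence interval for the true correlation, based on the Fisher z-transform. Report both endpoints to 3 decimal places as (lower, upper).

z_r = atanh(0.31) = 0.320545;  SE = 1/√(n−3) = 1/√5 = 0.447214
z-limits: 0.320545 ± 1.645·0.447214 = 0.320545 ± 0.735667 = [-0.415122, 1.056212]
ρ-limits: (tanh -0.415122, tanh 1.056212) = (-0.393, 0.784)

(-0.393, 0.784)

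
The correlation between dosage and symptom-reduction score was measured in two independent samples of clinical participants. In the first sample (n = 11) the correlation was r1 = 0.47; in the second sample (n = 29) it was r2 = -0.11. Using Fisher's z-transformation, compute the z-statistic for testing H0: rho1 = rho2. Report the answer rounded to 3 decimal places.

Fisher z-transforms: z1 = atanh(0.47) = 0.510070, z2 = atanh(-0.11) = -0.110447; difference d = 0.620517
Var(d) = 1/8 + 1/26 = 0.1250000 + 0.0384615 = 0.1634615
z = d/√Var(d) = 0.620517 / √0.1634615 = 0.620517 / 0.404304 = 1.535

1.535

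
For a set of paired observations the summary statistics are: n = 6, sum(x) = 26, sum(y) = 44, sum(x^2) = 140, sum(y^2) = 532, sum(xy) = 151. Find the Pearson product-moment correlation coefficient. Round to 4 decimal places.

-0.5244

S_xy = nΣxy − ΣxΣy = 6·151 − 26·44 = 906 − 1144 = -238
S_xx = nΣx² − (Σx)² = 6·140 − 26² = 840 − 676 = 164
S_yy = nΣy² − (Σy)² = 6·532 − 44² = 3192 − 1936 = 1256
r = S_xy / √(S_xx·S_yy) = -238 / √(164·1256) = -238 / √205984 = -238 / 453.8546 = -0.5244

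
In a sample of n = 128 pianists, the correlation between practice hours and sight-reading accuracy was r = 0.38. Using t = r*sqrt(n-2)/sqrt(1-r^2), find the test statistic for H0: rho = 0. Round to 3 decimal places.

4.611

1 − r² = 1 − 0.1444 = 0.8556;  √(1−r²) = 0.924986
√(n−2) = √126 = 11.224972
t = r·√(n−2)/√(1−r²) = 0.38 · 11.224972 / 0.924986 = 4.611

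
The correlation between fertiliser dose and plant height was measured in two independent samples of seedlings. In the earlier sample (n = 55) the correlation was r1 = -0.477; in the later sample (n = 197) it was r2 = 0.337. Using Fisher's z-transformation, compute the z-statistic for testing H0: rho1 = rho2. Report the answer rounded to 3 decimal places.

z1 = atanh(-0.477) = -0.519093,  z2 = atanh(0.337) = 0.350704
SE = √(1/(n1−3) + 1/(n2−3)) = √(1/52 + 1/194) = √(0.0192308 + 0.0051546) = √0.0243854 = 0.156158
z = (z1 − z2)/SE = (-0.519093 − 0.350704) / 0.156158 = -0.869797 / 0.156158 = -5.570

-5.570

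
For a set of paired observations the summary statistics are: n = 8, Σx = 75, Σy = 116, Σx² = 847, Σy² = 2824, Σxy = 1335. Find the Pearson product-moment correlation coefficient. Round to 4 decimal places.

0.6106

S_xy = nΣxy − ΣxΣy = 8·1335 − 75·116 = 10680 − 8700 = 1980
S_xx = nΣx² − (Σx)² = 8·847 − 75² = 6776 − 5625 = 1151
S_yy = nΣy² − (Σy)² = 8·2824 − 116² = 22592 − 13456 = 9136
r = S_xy / √(S_xx·S_yy) = 1980 / √(1151·9136) = 1980 / √10515536 = 1980 / 3242.7667 = 0.6106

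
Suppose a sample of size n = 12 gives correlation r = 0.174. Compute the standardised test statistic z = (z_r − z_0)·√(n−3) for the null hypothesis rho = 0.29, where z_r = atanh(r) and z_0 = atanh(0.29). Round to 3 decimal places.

z_r = atanh(0.174) = 0.175789,  z_0 = atanh(0.29) = 0.298566
SE = 1/√(n−3) = 1/√9 = 0.333333
z = (z_r − z_0)/SE = (0.175789 − 0.298566) / 0.333333 = -0.122777 / 0.333333 = -0.368

-0.368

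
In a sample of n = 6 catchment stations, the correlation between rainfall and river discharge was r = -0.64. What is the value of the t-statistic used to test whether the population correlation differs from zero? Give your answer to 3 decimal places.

-1.666

t = r·√(n−2) / √(1−r²) with r = -0.64, n = 6
  = -0.64·√4 / √(1 − 0.4096)
  = -0.64·2.000000 / 0.768375
  = -1.280000 / 0.768375 = -1.666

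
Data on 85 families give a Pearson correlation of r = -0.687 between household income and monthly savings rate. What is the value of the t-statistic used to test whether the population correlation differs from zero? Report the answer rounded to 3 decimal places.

t = r·√(n−2) / √(1−r²) with r = -0.687, n = 85
  = -0.687·√83 / √(1 − 0.471969)
  = -0.687·9.110434 / 0.726657
  = -6.258868 / 0.726657 = -8.613

-8.613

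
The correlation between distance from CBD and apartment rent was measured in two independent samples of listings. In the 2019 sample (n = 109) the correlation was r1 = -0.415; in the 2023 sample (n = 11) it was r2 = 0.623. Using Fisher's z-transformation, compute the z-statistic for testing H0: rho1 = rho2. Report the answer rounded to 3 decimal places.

z1 = atanh(-0.415) = -0.441636,  z2 = atanh(0.623) = 0.729893
SE = √(1/(n1−3) + 1/(n2−3)) = √(1/106 + 1/8) = √(0.0094340 + 0.1250000) = √0.1344340 = 0.366652
z = (z1 − z2)/SE = (-0.441636 − 0.729893) / 0.366652 = -1.171529 / 0.366652 = -3.195

-3.195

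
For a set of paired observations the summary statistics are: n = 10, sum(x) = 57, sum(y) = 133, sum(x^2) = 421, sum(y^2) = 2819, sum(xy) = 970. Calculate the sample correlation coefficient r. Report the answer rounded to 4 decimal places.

Numerator: nΣxy − (Σx)(Σy) = 10·970 − (57)(133) = 2119
Denominator: √[(nΣx²−(Σx)²)(nΣy²−(Σy)²)]
  nΣx²−(Σx)² = 10·421 − 3249 = 961;  nΣy²−(Σy)² = 10·2819 − 17689 = 10501
  √(961·10501) = √10091461 = 3176.7060
r = 2119 / 3176.7060 = 0.6670

0.6670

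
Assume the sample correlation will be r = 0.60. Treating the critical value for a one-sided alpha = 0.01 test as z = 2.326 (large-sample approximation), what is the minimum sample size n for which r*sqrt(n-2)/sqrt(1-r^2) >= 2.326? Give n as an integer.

12

Need r·√(n−2)/√(1−r²) ≥ 2.326
√(n−2) ≥ 2.326·√(1−0.3600) / 0.60 = 2.326·0.800000 / 0.60 = 3.1013
n−2 ≥ 9.6181  ⇒  n ≥ 11.6181
Smallest integer n = 12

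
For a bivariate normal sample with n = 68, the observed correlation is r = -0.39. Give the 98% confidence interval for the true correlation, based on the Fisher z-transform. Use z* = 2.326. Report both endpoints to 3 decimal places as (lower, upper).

(-0.605, -0.123)

z_r = atanh(-0.39) = -0.411800;  SE = 1/√(n−3) = 1/√65 = 0.124035
z-limits: -0.411800 ± 2.326·0.124035 = -0.411800 ± 0.288505 = [-0.700305, -0.123295]
ρ-limits: (tanh -0.700305, tanh -0.123295) = (-0.605, -0.123)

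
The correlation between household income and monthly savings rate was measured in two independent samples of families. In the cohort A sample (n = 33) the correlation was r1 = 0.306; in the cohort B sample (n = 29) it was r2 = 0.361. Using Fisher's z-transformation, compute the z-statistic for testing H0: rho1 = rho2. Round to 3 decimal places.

z1 = atanh(0.306) = 0.316126,  z2 = atanh(0.361) = 0.378035
SE = √(1/(n1−3) + 1/(n2−3)) = √(1/30 + 1/26) = √(0.0333333 + 0.0384615) = √0.0717948 = 0.267946
z = (z1 − z2)/SE = (0.316126 − 0.378035) / 0.267946 = -0.061909 / 0.267946 = -0.231

-0.231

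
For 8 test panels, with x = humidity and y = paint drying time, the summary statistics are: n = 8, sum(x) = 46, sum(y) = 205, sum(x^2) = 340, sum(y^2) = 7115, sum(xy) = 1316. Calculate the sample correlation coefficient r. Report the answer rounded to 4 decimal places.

Numerator: nΣxy − (Σx)(Σy) = 8·1316 − (46)(205) = 1098
Denominator: √[(nΣx²−(Σx)²)(nΣy²−(Σy)²)]
  nΣx²−(Σx)² = 8·340 − 2116 = 604;  nΣy²−(Σy)² = 8·7115 − 42025 = 14895
  √(604·14895) = √8996580 = 2999.4299
r = 1098 / 2999.4299 = 0.3661

0.3661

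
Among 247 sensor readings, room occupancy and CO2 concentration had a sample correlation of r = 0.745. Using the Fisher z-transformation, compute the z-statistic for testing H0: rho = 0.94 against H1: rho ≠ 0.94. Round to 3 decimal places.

Fisher z: atanh(0.745) = 0.961623, atanh(0.94) = 1.738049
z = (z_r − z_0)·√(n−3) = (0.961623 − 1.738049)·√244 = -0.776426 · 15.620499 = -12.128

-12.128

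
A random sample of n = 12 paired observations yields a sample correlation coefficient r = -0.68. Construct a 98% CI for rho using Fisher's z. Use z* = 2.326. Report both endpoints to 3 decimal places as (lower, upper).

(-0.922, -0.054)

Fisher z: z_r = atanh(r) = ½·ln((1+(-0.68))/(1−(-0.68))) = -0.829114
SE(z) = 1/√(n−3) = 1/√9 = 0.333333
98% ⇒ z* = 2.326; margin = 2.326·0.333333 = 0.775333
CI on z-scale: (-1.604447, -0.053781)
Back-transform: tanh(-1.604447) = -0.922335, tanh(-0.053781) = -0.053729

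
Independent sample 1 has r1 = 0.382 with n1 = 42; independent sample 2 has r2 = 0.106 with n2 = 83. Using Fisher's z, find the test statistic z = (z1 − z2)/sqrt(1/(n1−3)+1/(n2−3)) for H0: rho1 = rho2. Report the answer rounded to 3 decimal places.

Fisher z-transforms: z1 = atanh(0.382) = 0.402399, z2 = atanh(0.106) = 0.106400; difference d = 0.295999
Var(d) = 1/39 + 1/80 = 0.0256410 + 0.0125000 = 0.0381410
z = d/√Var(d) = 0.295999 / √0.0381410 = 0.295999 / 0.195297 = 1.516

1.516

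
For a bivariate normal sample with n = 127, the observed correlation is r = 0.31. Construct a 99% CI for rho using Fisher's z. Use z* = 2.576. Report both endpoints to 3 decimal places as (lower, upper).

(0.089, 0.502)

z_r = atanh(0.31) = 0.320545;  SE = 1/√(n−3) = 1/√124 = 0.089803
z-limits: 0.320545 ± 2.576·0.089803 = 0.320545 ± 0.231333 = [0.089212, 0.551878]
ρ-limits: (tanh 0.089212, tanh 0.551878) = (0.089, 0.502)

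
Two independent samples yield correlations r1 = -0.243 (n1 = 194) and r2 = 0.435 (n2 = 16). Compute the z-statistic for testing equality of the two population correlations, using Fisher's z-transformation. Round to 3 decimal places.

z1 = atanh(-0.243) = -0.247960,  z2 = atanh(0.435) = 0.466047
SE = √(1/(n1−3) + 1/(n2−3)) = √(1/191 + 1/13) = √(0.0052356 + 0.0769231) = √0.0821587 = 0.286633
z = (z1 − z2)/SE = (-0.247960 − 0.466047) / 0.286633 = -0.714007 / 0.286633 = -2.491

-2.491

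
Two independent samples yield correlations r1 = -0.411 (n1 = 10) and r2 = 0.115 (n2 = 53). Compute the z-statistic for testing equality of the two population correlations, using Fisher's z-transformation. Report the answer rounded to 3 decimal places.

-1.369

Fisher z-transforms: z1 = atanh(-0.411) = -0.436814, z2 = atanh(0.115) = 0.115511; difference d = -0.552325
Var(d) = 1/7 + 1/50 = 0.1428571 + 0.0200000 = 0.1628571
z = d/√Var(d) = -0.552325 / √0.1628571 = -0.552325 / 0.403556 = -1.369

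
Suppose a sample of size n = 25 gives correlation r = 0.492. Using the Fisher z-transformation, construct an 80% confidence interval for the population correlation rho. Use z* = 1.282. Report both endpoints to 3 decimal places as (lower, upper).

(0.259, 0.671)

z_r = atanh(0.492) = 0.538696;  SE = 1/√(n−3) = 1/√22 = 0.213201
z-limits: 0.538696 ± 1.282·0.213201 = 0.538696 ± 0.273324 = [0.265372, 0.812020]
ρ-limits: (tanh 0.265372, tanh 0.812020) = (0.259, 0.671)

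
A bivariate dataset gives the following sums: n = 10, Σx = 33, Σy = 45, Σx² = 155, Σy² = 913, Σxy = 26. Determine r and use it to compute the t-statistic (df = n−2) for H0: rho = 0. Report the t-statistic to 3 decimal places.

-2.601

S_xy = nΣxy − ΣxΣy = 10·26 − 33·45 = 260 − 1485 = -1225
S_xx = nΣx² − (Σx)² = 10·155 − 33² = 1550 − 1089 = 461
S_yy = nΣy² − (Σy)² = 10·913 − 45² = 9130 − 2025 = 7105
r = S_xy / √(S_xx·S_yy) = -1225 / √(461·7105) = -1225 / √3275405 = -1225 / 1809.8080 = -0.6769
t = r·√(n−2)/√(1−r²) = -0.6769·√8 / √(1−0.458194) = -1.914562 / 0.736075 = -2.601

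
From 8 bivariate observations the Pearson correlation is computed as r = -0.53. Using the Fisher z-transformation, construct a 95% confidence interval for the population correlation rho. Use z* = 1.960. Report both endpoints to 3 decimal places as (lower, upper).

Fisher z: z_r = atanh(r) = ½·ln((1+(-0.53))/(1−(-0.53))) = -0.590145
SE(z) = 1/√(n−3) = 1/√5 = 0.447214
95% ⇒ z* = 1.960; margin = 1.960·0.447214 = 0.876539
CI on z-scale: (-1.466684, 0.286394)
Back-transform: tanh(-1.466684) = -0.898943, tanh(0.286394) = 0.278812

(-0.899, 0.279)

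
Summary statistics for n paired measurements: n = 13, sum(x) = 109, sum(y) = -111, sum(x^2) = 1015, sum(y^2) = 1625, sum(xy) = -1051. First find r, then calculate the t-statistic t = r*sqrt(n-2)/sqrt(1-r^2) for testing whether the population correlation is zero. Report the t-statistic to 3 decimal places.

S_xy = nΣxy − ΣxΣy = 13·(-1051) − 109·(-111) = -13663 − (-12099) = -1564
S_xx = nΣx² − (Σx)² = 13·1015 − 109² = 13195 − 11881 = 1314
S_yy = nΣy² − (Σy)² = 13·1625 − (-111)² = 21125 − 12321 = 8804
r = S_xy / √(S_xx·S_yy) = -1564 / √(1314·8804) = -1564 / √11568456 = -1564 / 3401.2433 = -0.4598
t = r·√(n−2)/√(1−r²) = -0.4598·√11 / √(1−0.211416) = -1.524984 / 0.888023 = -1.717

-1.717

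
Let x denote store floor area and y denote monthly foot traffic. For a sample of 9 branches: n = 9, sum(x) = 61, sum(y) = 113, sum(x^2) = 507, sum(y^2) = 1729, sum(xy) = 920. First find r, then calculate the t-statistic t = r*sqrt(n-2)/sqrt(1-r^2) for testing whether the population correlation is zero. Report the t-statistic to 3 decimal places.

S_xy = nΣxy − ΣxΣy = 9·920 − 61·113 = 8280 − 6893 = 1387
S_xx = nΣx² − (Σx)² = 9·507 − 61² = 4563 − 3721 = 842
S_yy = nΣy² − (Σy)² = 9·1729 − 113² = 15561 − 12769 = 2792
r = S_xy / √(S_xx·S_yy) = 1387 / √(842·2792) = 1387 / √2350864 = 1387 / 1533.2528 = 0.9046
t = r·√(n−2)/√(1−r²) = 0.9046·√7 / √(1−0.818301) = 2.393347 / 0.426262 = 5.615

5.615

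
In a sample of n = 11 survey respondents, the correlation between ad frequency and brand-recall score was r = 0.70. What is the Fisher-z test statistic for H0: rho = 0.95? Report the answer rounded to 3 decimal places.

-2.728

z_r = atanh(0.70) = 0.867301,  z_0 = atanh(0.95) = 1.831781
SE = 1/√(n−3) = 1/√8 = 0.353553
z = (z_r − z_0)/SE = (0.867301 − 1.831781) / 0.353553 = -0.964480 / 0.353553 = -2.728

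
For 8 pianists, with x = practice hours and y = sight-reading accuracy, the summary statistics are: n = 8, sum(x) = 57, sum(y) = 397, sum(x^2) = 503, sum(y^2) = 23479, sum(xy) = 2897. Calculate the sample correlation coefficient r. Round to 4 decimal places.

0.1130

S_xy = nΣxy − ΣxΣy = 8·2897 − 57·397 = 23176 − 22629 = 547
S_xx = nΣx² − (Σx)² = 8·503 − 57² = 4024 − 3249 = 775
S_yy = nΣy² − (Σy)² = 8·23479 − 397² = 187832 − 157609 = 30223
r = S_xy / √(S_xx·S_yy) = 547 / √(775·30223) = 547 / √23422825 = 547 / 4839.7133 = 0.1130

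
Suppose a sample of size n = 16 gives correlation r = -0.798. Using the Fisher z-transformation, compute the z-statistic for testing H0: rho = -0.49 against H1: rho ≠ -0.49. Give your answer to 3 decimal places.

-2.008

z_r = atanh(-0.798) = -1.093081,  z_0 = atanh(-0.49) = -0.536060
SE = 1/√(n−3) = 1/√13 = 0.277350
z = (z_r − z_0)/SE = (-1.093081 − (-0.536060)) / 0.277350 = -0.557021 / 0.277350 = -2.008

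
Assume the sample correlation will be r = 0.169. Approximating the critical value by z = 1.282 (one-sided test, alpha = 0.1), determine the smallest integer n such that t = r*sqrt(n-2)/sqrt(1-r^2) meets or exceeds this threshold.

Need r·√(n−2)/√(1−r²) ≥ 1.282
√(n−2) ≥ 1.282·√(1−0.028561) / 0.169 = 1.282·0.985616 / 0.169 = 7.4767
n−2 ≥ 55.9010  ⇒  n ≥ 57.9010
Smallest integer n = 58

58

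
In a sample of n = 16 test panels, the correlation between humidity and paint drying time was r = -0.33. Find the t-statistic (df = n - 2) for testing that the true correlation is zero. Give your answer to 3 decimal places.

t = r·√(n−2) / √(1−r²) with r = -0.33, n = 16
  = -0.33·√14 / √(1 − 0.1089)
  = -0.33·3.741657 / 0.943981
  = -1.234747 / 0.943981 = -1.308

-1.308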